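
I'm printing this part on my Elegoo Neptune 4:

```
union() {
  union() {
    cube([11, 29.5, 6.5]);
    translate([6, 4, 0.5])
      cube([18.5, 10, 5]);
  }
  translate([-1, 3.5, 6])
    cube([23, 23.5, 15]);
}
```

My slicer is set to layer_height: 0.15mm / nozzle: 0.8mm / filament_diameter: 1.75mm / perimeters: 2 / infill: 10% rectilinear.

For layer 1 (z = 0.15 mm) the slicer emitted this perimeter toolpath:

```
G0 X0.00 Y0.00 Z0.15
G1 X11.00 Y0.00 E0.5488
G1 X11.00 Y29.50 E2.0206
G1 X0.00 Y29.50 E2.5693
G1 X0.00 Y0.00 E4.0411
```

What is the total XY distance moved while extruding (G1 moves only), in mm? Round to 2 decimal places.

81.00 mm

Sum the Euclidean lengths of each G1 segment: total = 81.00 mm.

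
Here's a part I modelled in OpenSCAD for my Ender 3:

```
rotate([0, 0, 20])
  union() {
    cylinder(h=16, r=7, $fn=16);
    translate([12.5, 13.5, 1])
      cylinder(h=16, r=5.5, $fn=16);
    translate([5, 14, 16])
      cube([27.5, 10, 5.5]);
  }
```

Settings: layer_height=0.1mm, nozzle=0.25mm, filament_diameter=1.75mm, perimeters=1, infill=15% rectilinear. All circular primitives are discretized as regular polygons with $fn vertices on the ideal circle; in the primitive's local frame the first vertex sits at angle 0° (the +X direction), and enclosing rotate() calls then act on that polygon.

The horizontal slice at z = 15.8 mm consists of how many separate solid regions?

2

At z = 15.8 mm: the r=7 cylinder gives a regular 16-gon of circumradius 7 (constant along its height); the cylinder at (12.5, 13.5): section is a regular 16-gon, circumradius r=5.5; the cube at (5, 14) is not intersected at this z (z outside [16, 21.5]); Taking the union: the 2 present regions are separate (no shared area or edge), so areas and boundary lengths simply add and each stays a separate island — 2 connected regions; (whole slice rotated 20° about Z — lengths, areas and connectivity unchanged). The result has 2 disconnected regions.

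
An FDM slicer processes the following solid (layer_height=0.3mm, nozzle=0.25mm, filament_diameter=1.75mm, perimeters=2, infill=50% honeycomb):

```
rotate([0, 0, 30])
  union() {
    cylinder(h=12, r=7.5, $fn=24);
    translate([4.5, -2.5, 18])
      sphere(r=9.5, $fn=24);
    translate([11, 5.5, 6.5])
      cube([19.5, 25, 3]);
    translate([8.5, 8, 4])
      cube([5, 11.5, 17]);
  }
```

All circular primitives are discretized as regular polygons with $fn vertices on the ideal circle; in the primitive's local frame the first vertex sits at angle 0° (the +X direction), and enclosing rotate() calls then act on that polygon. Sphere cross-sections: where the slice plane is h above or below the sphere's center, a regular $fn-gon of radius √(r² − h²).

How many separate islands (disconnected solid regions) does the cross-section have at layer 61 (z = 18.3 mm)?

2

At z = 18.3 mm: the cylinder does not reach this height (z outside [0, 12]); the r=9.5 sphere at (4.5, -2.5) slices to a regular 24-gon of circumradius 9.495 (√(r²−h²) with h=0.3 from center); the cube at (11, 5.5) is not intersected at this z (z outside [6.5, 9.5]); the cube at (8.5, 8) (footprint 5×11.5) is included at this height; Taking the union: the 2 present regions are separate (no shared area or edge), so areas and boundary lengths simply add and each stays a separate island — 2 connected regions; (whole slice rotated 30° about Z — lengths, areas and connectivity unchanged). Overall, the cross-section has 2 separate islands. Island count = 2.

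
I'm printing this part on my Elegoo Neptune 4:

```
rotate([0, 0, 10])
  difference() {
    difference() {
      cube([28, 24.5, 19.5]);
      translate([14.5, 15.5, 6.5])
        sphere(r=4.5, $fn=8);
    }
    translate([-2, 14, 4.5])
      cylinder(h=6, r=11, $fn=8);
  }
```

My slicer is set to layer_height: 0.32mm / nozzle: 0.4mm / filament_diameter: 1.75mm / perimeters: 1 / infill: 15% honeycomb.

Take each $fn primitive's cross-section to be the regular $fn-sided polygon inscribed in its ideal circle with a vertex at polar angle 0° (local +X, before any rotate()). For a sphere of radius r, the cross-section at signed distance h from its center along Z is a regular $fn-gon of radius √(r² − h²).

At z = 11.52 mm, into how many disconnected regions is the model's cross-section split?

1

At z = 11.52 mm: the 28×24.5 cube contributes its full rectangle; the sphere at (14.5, 15.5) is not intersected at this z (|z−center|=5.020 > r=4.5); Subtracting the remaining from the first: none of the subtracted shapes is present at this height, so the 28×24.5 cube is unchanged — 1 connected region; the cylinder at (-2, 14) does not reach this height (z outside [4.5, 10.5]); After the difference (first − rest): none of the subtracted shapes is present at this height, so the result so far is unchanged — 1 connected region; (whole slice rotated 10° about Z — lengths, areas and connectivity unchanged). The result has 1 disconnected region.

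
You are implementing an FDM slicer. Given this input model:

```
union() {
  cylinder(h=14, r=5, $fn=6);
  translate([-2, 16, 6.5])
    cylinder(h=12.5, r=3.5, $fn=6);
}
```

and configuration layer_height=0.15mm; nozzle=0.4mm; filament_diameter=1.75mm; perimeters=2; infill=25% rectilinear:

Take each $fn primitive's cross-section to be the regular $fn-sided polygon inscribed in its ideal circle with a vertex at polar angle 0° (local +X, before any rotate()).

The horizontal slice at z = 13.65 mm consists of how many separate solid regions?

At z = 13.65 mm: the r=5 cylinder contributes a regular 6-gon of circumradius 5; the r=3.5 cylinder at (-2, 16) gives a regular 6-gon of circumradius 3.5 (constant along its height); Combining (union): the 2 present regions are separate (no shared area or edge), so areas and boundary lengths simply add and each stays a separate island — 2 connected regions. The result has 2 disconnected regions.

2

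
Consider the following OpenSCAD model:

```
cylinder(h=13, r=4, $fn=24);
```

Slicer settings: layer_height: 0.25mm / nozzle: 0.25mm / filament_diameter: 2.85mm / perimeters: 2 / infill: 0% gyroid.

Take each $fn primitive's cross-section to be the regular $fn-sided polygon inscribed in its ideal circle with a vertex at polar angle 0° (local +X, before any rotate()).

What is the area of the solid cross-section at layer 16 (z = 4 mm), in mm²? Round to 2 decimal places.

49.69 mm²

At z = 4 mm: the r=4 cylinder gives a regular 24-gon of circumradius 4 (constant along its height) (area = (24/2)·4.000²·sin(360°/24) = 49.69 mm²). Overall, the cross-section is a single solid region. Net area = 49.69 mm².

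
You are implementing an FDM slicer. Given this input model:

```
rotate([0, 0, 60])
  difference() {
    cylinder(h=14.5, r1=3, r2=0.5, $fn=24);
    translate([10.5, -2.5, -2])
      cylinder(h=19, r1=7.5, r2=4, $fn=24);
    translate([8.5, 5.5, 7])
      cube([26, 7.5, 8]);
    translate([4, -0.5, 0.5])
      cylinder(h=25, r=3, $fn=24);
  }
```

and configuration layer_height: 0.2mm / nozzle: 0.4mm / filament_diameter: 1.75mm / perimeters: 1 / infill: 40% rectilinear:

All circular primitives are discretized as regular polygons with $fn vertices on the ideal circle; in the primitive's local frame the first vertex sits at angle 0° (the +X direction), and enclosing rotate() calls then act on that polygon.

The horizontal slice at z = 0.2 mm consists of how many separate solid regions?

1

At z = 0.2 mm: the cone (r1=3→r2=0.5) has section circumradius 2.966 here — a regular 24-gon; the cone at (10.5, -2.5): at t=0.116 of its height the radius interpolates to r₁+(r₂−r₁)t = 7.095, giving a regular 24-gon of that circumradius; the cube at (8.5, 5.5) is absent (z outside [7, 15]); the cylinder at (4, -0.5) is not intersected at this z (z outside [0.5, 25.5]); Taking the first minus the rest: starting from the cone, the cone at (10.5, -2.5) misses the remaining region (no effect) — 1 connected region; (whole slice rotated 60° about Z — lengths, areas and connectivity unchanged). The result has 1 disconnected region.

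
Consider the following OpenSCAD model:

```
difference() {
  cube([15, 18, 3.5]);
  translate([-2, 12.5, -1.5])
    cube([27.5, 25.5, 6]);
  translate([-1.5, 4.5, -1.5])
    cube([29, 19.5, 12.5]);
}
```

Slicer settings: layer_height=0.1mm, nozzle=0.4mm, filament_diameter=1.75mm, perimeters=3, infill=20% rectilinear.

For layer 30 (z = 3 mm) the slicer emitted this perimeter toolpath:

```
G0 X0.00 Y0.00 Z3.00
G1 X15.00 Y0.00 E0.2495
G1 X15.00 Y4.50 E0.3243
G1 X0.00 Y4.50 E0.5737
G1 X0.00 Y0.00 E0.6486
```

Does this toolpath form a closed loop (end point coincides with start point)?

yes

Start point (G0): (0.00, 0.00). End point (last G1): the path returns to the start — closed.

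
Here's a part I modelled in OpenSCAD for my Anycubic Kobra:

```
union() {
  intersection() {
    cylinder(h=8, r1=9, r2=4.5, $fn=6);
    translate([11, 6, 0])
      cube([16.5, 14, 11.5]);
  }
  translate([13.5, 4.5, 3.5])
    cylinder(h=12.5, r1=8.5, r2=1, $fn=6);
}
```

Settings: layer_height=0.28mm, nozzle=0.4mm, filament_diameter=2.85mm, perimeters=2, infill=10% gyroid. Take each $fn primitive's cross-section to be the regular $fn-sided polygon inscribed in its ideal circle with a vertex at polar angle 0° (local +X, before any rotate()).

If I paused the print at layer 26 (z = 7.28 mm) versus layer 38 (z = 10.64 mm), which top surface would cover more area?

Layer 26 (z = 7.28): the cone (r1=9→r2=4.5) has section circumradius 4.905 here — a regular 6-gon (area = (6/2)·4.905²·sin(360°/6) = 62.51 mm²); the cube at (11, 6) (footprint 16.5×14) is included at this height (area 231.00 mm²); Keeping only the common overlap: the 16.5×14 cube at (11, 6) does not overlap the cone (empty) — nothing remains; the cone at (13.5, 4.5): at t=0.302 of its height the radius interpolates to r₁+(r₂−r₁)t = 6.232, giving a regular 6-gon of that circumradius (area = (6/2)·6.232²·sin(360°/6) = 100.90 mm²); Merging all regions: only the cone at (13.5, 4.5) is present, so the union is just that shape — area = 100.90 mm². So its area = 100.90 mm². Layer 38 (z = 10.64): the cone does not reach this height (z outside [0, 8]); the cube at (11, 6) is present — its section is the full 16.5×14 rectangle (area 231.00 mm²); After intersecting: at least one operand is absent at this height, so nothing remains; the cone at (13.5, 4.5) contributes a regular 6-gon of circumradius 4.216 (interpolated between r1=8.5 and r2=1 at t=0.571) (area = (6/2)·4.216²·sin(360°/6) = 46.18 mm²); Taking the union: only the cone at (13.5, 4.5) is present, so the union is just that shape — area = 46.18 mm². So its area = 46.18 mm². Layer 26 is larger (100.90 vs 46.18 mm²).

layer 26 (z = 7.28 mm)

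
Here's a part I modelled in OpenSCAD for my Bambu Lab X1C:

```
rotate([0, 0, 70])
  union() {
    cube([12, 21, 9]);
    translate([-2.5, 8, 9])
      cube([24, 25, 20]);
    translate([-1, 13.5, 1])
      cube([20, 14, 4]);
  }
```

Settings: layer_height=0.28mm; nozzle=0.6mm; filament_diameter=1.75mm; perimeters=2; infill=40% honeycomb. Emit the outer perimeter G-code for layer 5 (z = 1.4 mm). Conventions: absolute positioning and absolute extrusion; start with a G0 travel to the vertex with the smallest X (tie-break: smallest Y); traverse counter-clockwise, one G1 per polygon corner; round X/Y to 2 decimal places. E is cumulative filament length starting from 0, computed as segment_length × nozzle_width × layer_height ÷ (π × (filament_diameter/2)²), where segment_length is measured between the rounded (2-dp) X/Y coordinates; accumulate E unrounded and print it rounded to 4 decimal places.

At z = 1.4 mm: the cube is present — its section is the full 12×21 rectangle; the cube at (-2.5, 8) does not reach this height (z outside [9, 29]); the 20×14 cube at (-1, 13.5) contributes its full rectangle; Combining (union): the regions partially overlap (shared area 90.00 mm²), so overlapping operands fuse into one piece — 1 connected region; (rotated 70° about Z; rotation is an isometry so areas/perimeters/island counts are preserved). The outline is a single polygon with 8 vertices. Extrusion per mm of travel: 0.6 × 0.28 / (π × 0.875²) = 0.069846. Accumulating E over each segment gives final E = 6.6344.

G0 X-26.18 Y8.47 Z1.40
G1 X-13.03 Y3.68 E0.9775
G1 X-12.69 Y4.62 E1.0473
G1 X0.00 Y0.00 E1.9906
G1 X4.10 Y11.28 E2.8289
G1 X-8.58 Y15.89 E3.7713
G1 X-6.19 Y22.47 E4.2602
G1 X-19.34 Y27.26 E5.2377
G1 X-26.18 Y8.47 E6.6344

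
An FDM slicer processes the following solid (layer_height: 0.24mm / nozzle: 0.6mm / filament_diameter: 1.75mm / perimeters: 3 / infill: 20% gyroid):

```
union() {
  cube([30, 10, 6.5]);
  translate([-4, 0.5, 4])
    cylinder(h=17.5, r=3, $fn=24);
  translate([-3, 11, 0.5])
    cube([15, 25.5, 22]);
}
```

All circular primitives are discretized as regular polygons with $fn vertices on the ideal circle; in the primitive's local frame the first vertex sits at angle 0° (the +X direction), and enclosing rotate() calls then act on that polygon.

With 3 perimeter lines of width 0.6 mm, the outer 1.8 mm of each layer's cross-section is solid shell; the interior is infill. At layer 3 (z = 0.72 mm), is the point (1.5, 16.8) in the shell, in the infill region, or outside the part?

infill

At z = 0.72 mm: the 30×10 cube contributes its full rectangle; the cylinder at (-4, 0.5) is not intersected at this z (z outside [4, 21.5]); the cube at (-3, 11) is present — its section is the full 15×25.5 rectangle; Combining (union): the 2 present regions are separate (no shared area or edge), so areas and boundary lengths simply add and each stays a separate island — 2 connected regions. Overall, the cross-section has 2 separate islands. The nearest boundary edge runs (-3.00, 11.00)→(-3.00, 36.50); distance from the point to it = 4.50 mm. (Shell/infill is judged within the island containing the point — the largest one.) The point is inside the cross-section and 4.50 mm from the nearest boundary — more than the 1.8 mm shell width (3 × 0.6), so it's in the infill interior.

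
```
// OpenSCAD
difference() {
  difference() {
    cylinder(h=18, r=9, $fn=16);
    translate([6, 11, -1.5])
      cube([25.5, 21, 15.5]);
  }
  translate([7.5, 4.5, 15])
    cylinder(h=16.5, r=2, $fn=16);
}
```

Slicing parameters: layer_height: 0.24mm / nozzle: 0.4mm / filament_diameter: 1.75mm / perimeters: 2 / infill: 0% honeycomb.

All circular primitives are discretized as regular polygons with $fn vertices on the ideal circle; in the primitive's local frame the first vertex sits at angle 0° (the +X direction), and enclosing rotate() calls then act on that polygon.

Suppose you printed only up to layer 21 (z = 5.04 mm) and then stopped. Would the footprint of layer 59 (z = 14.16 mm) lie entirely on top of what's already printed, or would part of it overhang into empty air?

entirely on top

Compare the two slices. At z = 5.04: the r=9 cylinder contributes a regular 16-gon of circumradius 9 (area = (16/2)·9.000²·sin(360°/16) = 247.98 mm²); the 25.5×21 cube at (6, 11) contributes its full rectangle (area 535.50 mm²); Taking the first minus the rest: starting from the r=9 cylinder (247.98 mm²), the 25.5×21 cube at (6, 11) misses the remaining region (no effect) — area = 247.98 mm²; the cylinder at (7.5, 4.5) is absent (z outside [15, 31.5]); Subtracting the remaining from the first: none of the subtracted shapes is present at this height, so that combined region is unchanged — area = 247.98 mm². At z = 14.16: the r=9 cylinder gives a regular 16-gon of circumradius 9 (constant along its height) (area = (16/2)·9.000²·sin(360°/16) = 247.98 mm²); the cube at (6, 11) does not reach this height (z outside [-1.5, 14]); Taking the first minus the rest: none of the subtracted shapes is present at this height, so the r=9 cylinder is unchanged — area = 247.98 mm²; the cylinder at (7.5, 4.5) does not reach this height (z outside [15, 31.5]); After the difference (first − rest): none of the subtracted shapes is present at this height, so that combined region is unchanged — area = 247.98 mm². Checking containment: the cross-section at z = 14.16 is a subset of the cross-section at z = 5.04.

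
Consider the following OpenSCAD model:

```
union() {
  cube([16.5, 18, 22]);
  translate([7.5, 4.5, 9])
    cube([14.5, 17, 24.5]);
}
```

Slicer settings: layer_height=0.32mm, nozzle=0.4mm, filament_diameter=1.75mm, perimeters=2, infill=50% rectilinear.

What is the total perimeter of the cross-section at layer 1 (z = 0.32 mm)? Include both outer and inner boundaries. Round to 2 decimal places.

69.00 mm

At z = 0.32 mm: the cube (footprint 16.5×18) is included at this height (perimeter 69.00 mm); the cube at (7.5, 4.5) does not reach this height (z outside [9, 33.5]); Merging all regions: only the 16.5×18 cube is present, so the union is just that shape — boundary = 69.00 mm. Overall, the cross-section is a single solid region. Total boundary length (outer) = 69.00 mm.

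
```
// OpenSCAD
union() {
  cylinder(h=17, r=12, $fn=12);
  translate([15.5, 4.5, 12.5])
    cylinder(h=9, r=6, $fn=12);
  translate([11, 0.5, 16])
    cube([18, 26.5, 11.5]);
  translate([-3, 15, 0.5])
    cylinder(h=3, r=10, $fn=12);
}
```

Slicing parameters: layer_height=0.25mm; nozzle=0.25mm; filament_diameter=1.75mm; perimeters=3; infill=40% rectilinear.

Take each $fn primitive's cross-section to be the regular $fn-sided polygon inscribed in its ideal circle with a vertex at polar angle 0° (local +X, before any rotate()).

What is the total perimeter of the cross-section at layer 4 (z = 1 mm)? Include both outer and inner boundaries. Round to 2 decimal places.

At z = 1 mm: the cylinder: section is a regular 12-gon, circumradius r=12 (perimeter = 2·12·12.000·sin(180°/12) = 74.54 mm); the cylinder at (15.5, 4.5) does not reach this height (z outside [12.5, 21.5]); the cube at (11, 0.5) does not reach this height (z outside [16, 27.5]); the r=10 cylinder at (-3, 15) contributes a regular 12-gon of circumradius 10 (perimeter = 2·12·10.000·sin(180°/12) = 62.12 mm); Taking the union: the regions partially overlap (shared area 64.07 mm²), so the edge portions inside another operand are dropped and the merged outline is re-measured after clipping — boundary = 102.73 mm. Overall, the cross-section is a single solid region. Total boundary length (outer) = 102.73 mm.

102.73 mm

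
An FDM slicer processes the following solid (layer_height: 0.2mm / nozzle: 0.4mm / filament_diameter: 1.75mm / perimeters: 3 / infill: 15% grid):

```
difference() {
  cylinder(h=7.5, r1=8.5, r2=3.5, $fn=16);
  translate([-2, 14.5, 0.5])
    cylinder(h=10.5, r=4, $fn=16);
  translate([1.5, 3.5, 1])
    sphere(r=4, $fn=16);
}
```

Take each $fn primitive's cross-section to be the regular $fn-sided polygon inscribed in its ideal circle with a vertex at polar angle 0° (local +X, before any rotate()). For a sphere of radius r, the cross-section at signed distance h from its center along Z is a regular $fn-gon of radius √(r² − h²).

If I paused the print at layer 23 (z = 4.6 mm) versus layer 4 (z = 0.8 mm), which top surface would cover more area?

Layer 23 (z = 4.6): the cone (r1=8.5→r2=3.5) has section circumradius 5.433 here — a regular 16-gon (area = (16/2)·5.433²·sin(360°/16) = 90.38 mm²); the r=4 cylinder at (-2, 14.5) contributes a regular 16-gon of circumradius 4 (area = (16/2)·4.000²·sin(360°/16) = 48.98 mm²); the sphere at (1.5, 3.5): section is a regular 16-gon, circumradius = √(r²−h²) = √(4²−3.6²) = 1.744 (area = (16/2)·1.744²·sin(360°/16) = 9.31 mm²); Subtracting the remaining from the first: starting from the cone (90.38 mm²), the r=4 cylinder at (-2, 14.5) misses the remaining region (no effect); the r=4 sphere at (1.5, 3.5) partially overlaps it — only the 9.12 mm² overlap (of its 9.31 mm²) is removed, clipping the outline — area = 81.26 mm². So its area = 81.26 mm². Layer 4 (z = 0.8): the cone contributes a regular 16-gon of circumradius 7.967 (interpolated between r1=8.5 and r2=3.5 at t=0.107) (area = (16/2)·7.967²·sin(360°/16) = 194.30 mm²); the cylinder at (-2, 14.5): section is a regular 16-gon, circumradius r=4 (area = (16/2)·4.000²·sin(360°/16) = 48.98 mm²); the r=4 sphere at (1.5, 3.5) contributes a regular 16-gon of circumradius √(4²−0.2²) = 3.995 (area = (16/2)·3.995²·sin(360°/16) = 48.86 mm²); Taking the first minus the rest: starting from the cone (194.30 mm²), the r=4 cylinder at (-2, 14.5) misses the remaining region (no effect); the r=4 sphere at (1.5, 3.5) lies wholly inside it (removes its full 48.86 mm² and its 24.94 mm outline becomes a hole wall) — area = 145.44 mm². So its area = 145.44 mm². Layer 4 is larger (145.44 vs 81.26 mm²).

layer 4 (z = 0.8 mm)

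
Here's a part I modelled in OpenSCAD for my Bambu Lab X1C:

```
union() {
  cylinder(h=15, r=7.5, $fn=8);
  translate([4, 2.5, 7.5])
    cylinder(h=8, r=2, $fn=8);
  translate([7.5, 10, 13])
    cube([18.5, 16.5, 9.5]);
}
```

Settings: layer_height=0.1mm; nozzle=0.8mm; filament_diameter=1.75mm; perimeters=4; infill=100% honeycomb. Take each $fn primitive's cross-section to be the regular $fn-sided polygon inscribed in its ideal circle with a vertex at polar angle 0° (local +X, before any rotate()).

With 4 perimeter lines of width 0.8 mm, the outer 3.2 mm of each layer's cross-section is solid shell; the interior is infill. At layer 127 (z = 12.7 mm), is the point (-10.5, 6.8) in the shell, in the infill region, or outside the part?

At z = 12.7 mm: the cylinder: section is a regular 8-gon, circumradius r=7.5; the r=2 cylinder at (4, 2.5) contributes a regular 8-gon of circumradius 2; the cube at (7.5, 10) is absent (z outside [13, 22.5]); Combining (union): the r=2 cylinder at (4, 2.5) lies entirely inside the r=7.5 cylinder, so the union is just the r=7.5 cylinder — 1 connected region. Overall, the cross-section is a single solid region. The nearest boundary edge runs (-7.50, 0.00)→(-5.30, 5.30); distance from the point to it = 5.37 mm. The point is not inside any of the regions above, so it lies outside the cross-section (5.37 mm from the nearest boundary).

outside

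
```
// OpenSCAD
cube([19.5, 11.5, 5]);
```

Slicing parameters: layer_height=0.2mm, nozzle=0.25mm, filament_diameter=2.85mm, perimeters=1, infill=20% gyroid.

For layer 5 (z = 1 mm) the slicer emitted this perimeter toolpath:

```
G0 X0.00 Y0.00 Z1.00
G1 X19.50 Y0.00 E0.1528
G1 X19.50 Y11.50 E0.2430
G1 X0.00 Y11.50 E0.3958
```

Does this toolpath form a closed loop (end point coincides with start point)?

Start point (G0): (0.00, 0.00). End point (last G1): the path does not return to the start — open.

no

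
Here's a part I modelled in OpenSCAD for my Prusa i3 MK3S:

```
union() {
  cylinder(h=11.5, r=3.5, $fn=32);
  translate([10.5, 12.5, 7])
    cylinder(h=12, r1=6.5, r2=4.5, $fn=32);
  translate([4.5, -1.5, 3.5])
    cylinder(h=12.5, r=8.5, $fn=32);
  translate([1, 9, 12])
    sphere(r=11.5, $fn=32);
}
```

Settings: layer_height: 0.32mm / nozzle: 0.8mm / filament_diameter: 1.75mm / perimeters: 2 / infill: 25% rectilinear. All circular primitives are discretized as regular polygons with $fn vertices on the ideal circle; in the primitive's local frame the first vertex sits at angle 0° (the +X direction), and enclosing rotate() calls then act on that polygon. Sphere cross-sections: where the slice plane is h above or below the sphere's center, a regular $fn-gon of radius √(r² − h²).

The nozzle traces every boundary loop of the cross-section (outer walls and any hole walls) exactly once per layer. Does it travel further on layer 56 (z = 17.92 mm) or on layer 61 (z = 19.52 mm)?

layer 56 (z = 17.92 mm)

Layer 56 (z = 17.92): the cylinder does not reach this height (z outside [0, 11.5]); the cone at (10.5, 12.5) contributes a regular 32-gon of circumradius 4.680 (interpolated between r1=6.5 and r2=4.5 at t=0.910) (perimeter = 2·32·4.680·sin(180°/32) = 29.36 mm); the cylinder at (4.5, -1.5) does not reach this height (z outside [3.5, 16]); the sphere at (1, 9): section is a regular 32-gon, circumradius = √(r²−h²) = √(11.5²−5.92²) = 9.859 (perimeter = 2·32·9.859·sin(180°/32) = 61.85 mm); Combining (union): the regions partially overlap (shared area 28.05 mm²), so the edge portions inside another operand are dropped and the merged outline is re-measured after clipping — boundary = 70.05 mm. So its perimeter = 70.05 mm. Layer 61 (z = 19.52): the cylinder is absent (z outside [0, 11.5]); the cone at (10.5, 12.5) is not intersected at this z (z outside [7, 19]); the cylinder at (4.5, -1.5) is not intersected at this z (z outside [3.5, 16]); the r=11.5 sphere at (1, 9) contributes a regular 32-gon of circumradius √(11.5²−7.52²) = 8.701 (perimeter = 2·32·8.701·sin(180°/32) = 54.58 mm); Combining (union): only the r=11.5 sphere at (1, 9) is present, so the union is just that shape — boundary = 54.58 mm. So its perimeter = 54.58 mm. Layer 56 is larger (70.05 vs 54.58 mm).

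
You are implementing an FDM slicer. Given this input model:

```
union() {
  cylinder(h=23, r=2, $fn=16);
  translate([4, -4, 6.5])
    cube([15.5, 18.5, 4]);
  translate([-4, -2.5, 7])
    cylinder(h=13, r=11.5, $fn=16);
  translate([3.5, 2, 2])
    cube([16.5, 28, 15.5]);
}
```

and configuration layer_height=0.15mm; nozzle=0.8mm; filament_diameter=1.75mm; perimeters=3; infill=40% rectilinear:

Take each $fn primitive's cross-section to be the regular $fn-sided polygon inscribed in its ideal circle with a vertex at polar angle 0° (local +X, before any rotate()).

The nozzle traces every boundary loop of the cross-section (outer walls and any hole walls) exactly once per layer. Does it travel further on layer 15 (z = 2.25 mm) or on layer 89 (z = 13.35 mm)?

layer 89 (z = 13.35 mm)

Layer 15 (z = 2.25): the r=2 cylinder contributes a regular 16-gon of circumradius 2 (perimeter = 2·16·2.000·sin(180°/16) = 12.49 mm); the cube at (4, -4) does not reach this height (z outside [6.5, 10.5]); the cylinder at (-4, -2.5) does not reach this height (z outside [7, 20]); the 16.5×28 cube at (3.5, 2) contributes its full rectangle (perimeter 89.00 mm); Combining (union): the 2 present regions are separate (no shared area or edge), so areas and boundary lengths simply add and each stays a separate island — boundary = 101.49 mm. So its perimeter = 101.49 mm. Layer 89 (z = 13.35): the r=2 cylinder gives a regular 16-gon of circumradius 2 (constant along its height) (perimeter = 2·16·2.000·sin(180°/16) = 12.49 mm); the cube at (4, -4) is not intersected at this z (z outside [6.5, 10.5]); the r=11.5 cylinder at (-4, -2.5) contributes a regular 16-gon of circumradius 11.5 (perimeter = 2·16·11.500·sin(180°/16) = 71.79 mm); the cube at (3.5, 2) is present — its section is the full 16.5×28 rectangle (perimeter 89.00 mm); Combining (union): the regions partially overlap (shared area 19.08 mm²), so the edge portions inside another operand are dropped and the merged outline is re-measured after clipping — boundary = 148.55 mm. So its perimeter = 148.55 mm. Layer 89 is larger (148.55 vs 101.49 mm).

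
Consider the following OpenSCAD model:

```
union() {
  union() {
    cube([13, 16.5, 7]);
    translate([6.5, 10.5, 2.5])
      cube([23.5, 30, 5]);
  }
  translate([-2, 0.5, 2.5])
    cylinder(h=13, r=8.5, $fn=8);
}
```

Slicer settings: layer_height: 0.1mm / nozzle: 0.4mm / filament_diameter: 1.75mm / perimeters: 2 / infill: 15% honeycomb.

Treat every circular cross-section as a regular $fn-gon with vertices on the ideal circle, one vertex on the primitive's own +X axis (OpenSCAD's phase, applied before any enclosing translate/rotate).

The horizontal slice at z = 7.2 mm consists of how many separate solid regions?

At z = 7.2 mm: the cube does not reach this height (z outside [0, 7]); the 23.5×30 cube at (6.5, 10.5) contributes its full rectangle; Combining (union): only the 23.5×30 cube at (6.5, 10.5) is present, so the union is just that shape — 1 connected region; the r=8.5 cylinder at (-2, 0.5) gives a regular 8-gon of circumradius 8.5 (constant along its height); Combining (union): the 2 present regions are separate (no shared area or edge), so areas and boundary lengths simply add and each stays a separate island — 2 connected regions. The result has 2 disconnected regions.

2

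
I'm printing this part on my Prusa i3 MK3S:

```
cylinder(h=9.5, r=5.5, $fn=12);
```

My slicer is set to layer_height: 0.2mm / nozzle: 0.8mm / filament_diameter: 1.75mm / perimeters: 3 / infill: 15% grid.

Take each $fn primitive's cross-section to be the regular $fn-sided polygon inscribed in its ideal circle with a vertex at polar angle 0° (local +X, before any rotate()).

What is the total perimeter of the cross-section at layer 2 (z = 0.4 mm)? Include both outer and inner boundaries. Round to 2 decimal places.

34.16 mm

At z = 0.4 mm: the cylinder: section is a regular 12-gon, circumradius r=5.5 (perimeter = 2·12·5.500·sin(180°/12) = 34.16 mm). Overall, the cross-section is a single solid region. Total boundary length (outer) = 34.16 mm.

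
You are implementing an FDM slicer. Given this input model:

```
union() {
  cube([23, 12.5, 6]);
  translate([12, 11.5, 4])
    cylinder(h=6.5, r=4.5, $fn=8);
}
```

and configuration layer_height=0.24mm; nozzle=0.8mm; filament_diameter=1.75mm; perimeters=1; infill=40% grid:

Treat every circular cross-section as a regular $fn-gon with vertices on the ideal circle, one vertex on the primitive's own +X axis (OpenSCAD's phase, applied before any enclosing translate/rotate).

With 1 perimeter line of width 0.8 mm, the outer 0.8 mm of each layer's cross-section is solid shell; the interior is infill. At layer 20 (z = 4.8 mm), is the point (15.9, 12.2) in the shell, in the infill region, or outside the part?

shell

At z = 4.8 mm: the cube (footprint 23×12.5) is included at this height; the cylinder at (12, 11.5): section is a regular 8-gon, circumradius r=4.5; Taking the union: the regions partially overlap (shared area 37.22 mm²), so overlapping operands fuse into one piece — 1 connected region. Overall, the cross-section is a single solid region. The nearest boundary edge runs (15.18, 14.68)→(16.09, 12.50); distance from the point to it = 0.35 mm. The point is inside the cross-section, 0.35 mm from the nearest boundary — within the 0.8 mm shell band (1 × 0.8).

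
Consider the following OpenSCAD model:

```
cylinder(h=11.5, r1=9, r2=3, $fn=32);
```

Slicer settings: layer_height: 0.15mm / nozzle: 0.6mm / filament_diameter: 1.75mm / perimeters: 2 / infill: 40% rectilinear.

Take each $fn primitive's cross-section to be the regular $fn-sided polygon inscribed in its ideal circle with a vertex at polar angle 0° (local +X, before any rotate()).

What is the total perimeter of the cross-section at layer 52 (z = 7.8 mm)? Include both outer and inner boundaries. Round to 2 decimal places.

At z = 7.8 mm: the cone: at t=0.678 of its height the radius interpolates to r₁+(r₂−r₁)t = 4.930, giving a regular 32-gon of that circumradius (perimeter = 2·32·4.930·sin(180°/32) = 30.93 mm). Overall, the cross-section is a single solid region. Total boundary length (outer) = 30.93 mm.

30.93 mm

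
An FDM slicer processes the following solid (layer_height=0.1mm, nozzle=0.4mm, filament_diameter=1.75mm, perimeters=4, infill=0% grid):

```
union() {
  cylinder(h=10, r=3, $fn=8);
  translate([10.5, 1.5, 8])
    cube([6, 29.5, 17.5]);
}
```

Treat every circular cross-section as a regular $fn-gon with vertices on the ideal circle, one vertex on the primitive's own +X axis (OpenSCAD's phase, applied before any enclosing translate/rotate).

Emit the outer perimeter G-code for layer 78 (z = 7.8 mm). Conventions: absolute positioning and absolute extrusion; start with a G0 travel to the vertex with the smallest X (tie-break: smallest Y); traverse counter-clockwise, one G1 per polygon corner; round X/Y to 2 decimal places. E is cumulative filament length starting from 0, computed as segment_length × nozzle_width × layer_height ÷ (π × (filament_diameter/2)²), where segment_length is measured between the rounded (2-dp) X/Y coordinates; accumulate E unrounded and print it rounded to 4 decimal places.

G0 X-3.00 Y0.00 Z7.80
G1 X-2.12 Y-2.12 E0.0382
G1 X0.00 Y-3.00 E0.0763
G1 X2.12 Y-2.12 E0.1145
G1 X3.00 Y0.00 E0.1527
G1 X2.12 Y2.12 E0.1909
G1 X0.00 Y3.00 E0.2290
G1 X-2.12 Y2.12 E0.2672
G1 X-3.00 Y0.00 E0.3054

At z = 7.8 mm: the r=3 cylinder gives a regular 8-gon of circumradius 3 (constant along its height); the cube at (10.5, 1.5) is not intersected at this z (z outside [8, 25.5]); Taking the union: only the r=3 cylinder is present, so the union is just that shape — 1 connected region. The outline is a single polygon with 8 vertices. Extrusion per mm of travel: 0.4 × 0.1 / (π × 0.875²) = 0.016630. Accumulating E over each segment gives final E = 0.3054.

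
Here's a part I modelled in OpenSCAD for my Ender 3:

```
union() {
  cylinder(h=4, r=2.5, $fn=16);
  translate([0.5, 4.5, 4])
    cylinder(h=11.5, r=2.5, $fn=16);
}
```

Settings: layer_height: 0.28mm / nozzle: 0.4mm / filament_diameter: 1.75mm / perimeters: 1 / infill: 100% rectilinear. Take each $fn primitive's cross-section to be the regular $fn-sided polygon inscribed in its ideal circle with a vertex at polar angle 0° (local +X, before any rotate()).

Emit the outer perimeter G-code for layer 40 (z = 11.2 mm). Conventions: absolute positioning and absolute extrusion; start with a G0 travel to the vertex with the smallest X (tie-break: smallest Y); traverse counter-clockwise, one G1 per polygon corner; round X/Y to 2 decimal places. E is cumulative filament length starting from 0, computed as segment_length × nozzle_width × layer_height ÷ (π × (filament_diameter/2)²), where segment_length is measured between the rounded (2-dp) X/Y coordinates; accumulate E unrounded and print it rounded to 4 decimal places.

G0 X-2.00 Y4.50 Z11.20
G1 X-1.81 Y3.54 E0.0456
G1 X-1.27 Y2.73 E0.0909
G1 X-0.46 Y2.19 E0.1362
G1 X0.50 Y2.00 E0.1818
G1 X1.46 Y2.19 E0.2274
G1 X2.27 Y2.73 E0.2727
G1 X2.81 Y3.54 E0.3180
G1 X3.00 Y4.50 E0.3636
G1 X2.81 Y5.46 E0.4092
G1 X2.27 Y6.27 E0.4545
G1 X1.46 Y6.81 E0.4998
G1 X0.50 Y7.00 E0.5454
G1 X-0.46 Y6.81 E0.5910
G1 X-1.27 Y6.27 E0.6363
G1 X-1.81 Y5.46 E0.6816
G1 X-2.00 Y4.50 E0.7272

At z = 11.2 mm: the cylinder does not reach this height (z outside [0, 4]); the cylinder at (0.5, 4.5): section is a regular 16-gon, circumradius r=2.5; Merging all regions: only the r=2.5 cylinder at (0.5, 4.5) is present, so the union is just that shape — 1 connected region. The outline is a single polygon with 16 vertices. Extrusion per mm of travel: 0.4 × 0.28 / (π × 0.875²) = 0.046564. Accumulating E over each segment gives final E = 0.7272.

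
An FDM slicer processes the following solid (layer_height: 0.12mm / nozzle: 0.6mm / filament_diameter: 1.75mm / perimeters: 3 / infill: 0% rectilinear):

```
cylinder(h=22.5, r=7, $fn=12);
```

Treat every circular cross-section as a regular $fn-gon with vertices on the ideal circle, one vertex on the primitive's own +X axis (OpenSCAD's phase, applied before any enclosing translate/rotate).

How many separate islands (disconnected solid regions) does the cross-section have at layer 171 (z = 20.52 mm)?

1

At z = 20.52 mm: the r=7 cylinder gives a regular 12-gon of circumradius 7 (constant along its height). Overall, the cross-section is a single solid region. Island count = 1.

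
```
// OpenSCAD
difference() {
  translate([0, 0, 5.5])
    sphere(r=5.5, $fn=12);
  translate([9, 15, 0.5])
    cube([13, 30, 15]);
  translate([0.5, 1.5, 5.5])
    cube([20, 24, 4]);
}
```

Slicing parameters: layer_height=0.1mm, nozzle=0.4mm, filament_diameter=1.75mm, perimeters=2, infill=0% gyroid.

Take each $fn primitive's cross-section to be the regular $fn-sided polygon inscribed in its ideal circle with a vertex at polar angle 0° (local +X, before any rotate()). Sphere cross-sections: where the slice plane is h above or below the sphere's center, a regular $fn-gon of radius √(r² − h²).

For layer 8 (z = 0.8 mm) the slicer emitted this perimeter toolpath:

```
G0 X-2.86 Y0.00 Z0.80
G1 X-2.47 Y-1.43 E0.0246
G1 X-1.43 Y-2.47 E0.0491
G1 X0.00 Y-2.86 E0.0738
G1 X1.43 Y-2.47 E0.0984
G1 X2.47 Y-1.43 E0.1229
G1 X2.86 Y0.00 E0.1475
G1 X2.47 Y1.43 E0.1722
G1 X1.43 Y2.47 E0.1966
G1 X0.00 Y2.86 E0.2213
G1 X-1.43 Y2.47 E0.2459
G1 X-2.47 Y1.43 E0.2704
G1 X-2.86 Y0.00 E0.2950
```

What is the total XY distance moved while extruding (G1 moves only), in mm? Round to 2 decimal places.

Sum the Euclidean lengths of each G1 segment: total = 17.74 mm.

17.74 mm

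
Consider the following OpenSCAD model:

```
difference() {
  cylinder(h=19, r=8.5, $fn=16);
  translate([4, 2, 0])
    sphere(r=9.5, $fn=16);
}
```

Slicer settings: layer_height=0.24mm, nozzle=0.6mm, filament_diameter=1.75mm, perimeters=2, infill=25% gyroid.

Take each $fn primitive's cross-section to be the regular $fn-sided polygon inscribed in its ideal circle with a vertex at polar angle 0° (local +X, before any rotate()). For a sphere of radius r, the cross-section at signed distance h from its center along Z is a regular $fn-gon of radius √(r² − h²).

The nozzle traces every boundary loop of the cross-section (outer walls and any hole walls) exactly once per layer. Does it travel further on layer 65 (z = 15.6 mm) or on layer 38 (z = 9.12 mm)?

layer 38 (z = 9.12 mm)

Layer 65 (z = 15.6): the r=8.5 cylinder gives a regular 16-gon of circumradius 8.5 (constant along its height) (perimeter = 2·16·8.500·sin(180°/16) = 53.06 mm); the sphere at (4, 2) does not reach this height (|z−center|=15.600 > r=9.5); Subtracting the remaining from the first: none of the subtracted shapes is present at this height, so the r=8.5 cylinder is unchanged — boundary = 53.06 mm. So its perimeter = 53.06 mm. Layer 38 (z = 9.12): the cylinder: section is a regular 16-gon, circumradius r=8.5 (perimeter = 2·16·8.500·sin(180°/16) = 53.06 mm); the r=9.5 sphere at (4, 2) contributes a regular 16-gon of circumradius √(9.5²−9.12²) = 2.660 (perimeter = 2·16·2.660·sin(180°/16) = 16.61 mm); After the difference (first − rest): starting from the r=8.5 cylinder, the r=9.5 sphere at (4, 2) lies wholly inside it (removes its full 21.66 mm² and its 16.61 mm outline becomes a hole wall) — boundary (outer + 1 inner loop) = 69.67 mm. So its perimeter = 69.67 mm. Layer 38 is larger (69.67 vs 53.06 mm).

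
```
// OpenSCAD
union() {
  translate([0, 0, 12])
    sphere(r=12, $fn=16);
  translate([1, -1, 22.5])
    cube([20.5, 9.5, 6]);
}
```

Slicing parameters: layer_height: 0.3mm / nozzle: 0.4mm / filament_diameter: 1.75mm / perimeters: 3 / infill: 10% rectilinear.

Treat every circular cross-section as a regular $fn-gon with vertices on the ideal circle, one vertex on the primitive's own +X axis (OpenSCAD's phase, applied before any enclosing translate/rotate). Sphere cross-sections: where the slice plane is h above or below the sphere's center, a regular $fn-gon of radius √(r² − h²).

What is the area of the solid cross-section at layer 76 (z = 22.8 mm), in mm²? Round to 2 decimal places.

258.57 mm²

At z = 22.8 mm: the r=12 sphere contributes a regular 16-gon of circumradius √(12²−10.8²) = 5.231 (area = (16/2)·5.231²·sin(360°/16) = 83.76 mm²); the 20.5×9.5 cube at (1, -1) contributes its full rectangle (area 194.75 mm²); Merging all regions: the regions partially overlap — summed areas 278.51 mm² minus the doubly-counted overlap 19.94 mm² gives 258.57 mm² — area = 258.57 mm². Overall, the cross-section is a single solid region. Net area = 258.57 mm².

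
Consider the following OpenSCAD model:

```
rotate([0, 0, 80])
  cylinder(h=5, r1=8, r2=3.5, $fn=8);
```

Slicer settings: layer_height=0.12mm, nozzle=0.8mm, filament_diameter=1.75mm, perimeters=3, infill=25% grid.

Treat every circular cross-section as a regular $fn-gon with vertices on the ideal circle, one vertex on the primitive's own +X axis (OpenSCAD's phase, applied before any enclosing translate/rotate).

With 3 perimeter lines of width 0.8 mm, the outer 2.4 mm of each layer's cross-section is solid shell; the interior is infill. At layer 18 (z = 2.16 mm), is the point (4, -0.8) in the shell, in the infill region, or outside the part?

At z = 2.16 mm: the cone contributes a regular 8-gon of circumradius 6.056 (interpolated between r1=8 and r2=3.5 at t=0.432); (rotated 80° about Z; rotation is an isometry so areas/perimeters/island counts are preserved). Overall, the cross-section is a single solid region. Undo the 80° rotation: the query point maps to (-0.093, -4.078) in the un-rotated model frame. The nearest boundary edge runs (-4.28, -4.28)→(-0.00, -6.06); distance from the point to it = 1.79 mm. The point is inside the cross-section, 1.79 mm from the nearest boundary — within the 2.4 mm shell band (3 × 0.8).

shell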